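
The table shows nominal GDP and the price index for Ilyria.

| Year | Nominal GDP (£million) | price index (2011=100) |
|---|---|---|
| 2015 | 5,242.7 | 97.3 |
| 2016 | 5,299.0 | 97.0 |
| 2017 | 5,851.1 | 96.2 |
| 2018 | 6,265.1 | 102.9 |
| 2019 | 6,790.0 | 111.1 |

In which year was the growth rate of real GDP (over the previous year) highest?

2016: real = 5299.0/0.970 = 5462.89; growth vs 2015 (5388.18) = 1.39%.
2017: real = 5851.1/0.962 = 6082.22; growth vs 2016 (5462.89) = 11.34%.
2018: real = 6265.1/1.029 = 6088.53; growth vs 2017 (6082.22) = 0.10%.
2019: real = 6790.0/1.111 = 6111.61; growth vs 2018 (6088.53) = 0.38%.

2017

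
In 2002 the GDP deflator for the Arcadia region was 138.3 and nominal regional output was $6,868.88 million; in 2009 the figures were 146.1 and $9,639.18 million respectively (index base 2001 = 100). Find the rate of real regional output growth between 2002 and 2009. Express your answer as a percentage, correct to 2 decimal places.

32.84%

Real regional output 2002 = 6868.88 / 1.383 = 4966.65.
Real regional output 2009 = 9639.18 / 1.461 = 6597.66.
Real growth = 6597.66 / 4966.65 − 1 = 0.3284.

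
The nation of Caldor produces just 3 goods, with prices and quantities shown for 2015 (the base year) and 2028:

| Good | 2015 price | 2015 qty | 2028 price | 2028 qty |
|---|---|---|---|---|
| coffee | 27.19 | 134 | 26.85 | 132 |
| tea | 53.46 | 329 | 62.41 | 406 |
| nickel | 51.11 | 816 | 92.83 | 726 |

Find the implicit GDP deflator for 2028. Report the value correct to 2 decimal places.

Nominal GDP 2028 = 26.85·132 + 62.41·406 + 92.83·726 = 96277.24.
Real GDP 2028 (at 2015 prices) = 27.19·132 + 53.46·406 + 51.11·726 = 62399.70.
Deflator = Nominal/Real × 100 = 96277.24/62399.70 × 100 = 154.291.

154.29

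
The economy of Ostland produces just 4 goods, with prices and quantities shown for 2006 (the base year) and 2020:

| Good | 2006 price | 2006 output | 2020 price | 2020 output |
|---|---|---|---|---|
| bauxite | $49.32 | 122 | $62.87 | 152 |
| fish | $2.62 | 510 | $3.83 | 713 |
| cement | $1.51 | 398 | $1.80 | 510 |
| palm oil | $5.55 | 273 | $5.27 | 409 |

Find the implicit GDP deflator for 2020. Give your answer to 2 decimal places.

123.83

Nominal GDP 2020 = 62.87·152 + 3.83·713 + 1.80·510 + 5.27·409 = 15360.46.
Real GDP 2020 (at 2006 prices) = 49.32·152 + 2.62·713 + 1.51·510 + 5.55·409 = 12404.75.
Deflator = Nominal/Real × 100 = 15360.46/12404.75 × 100 = 123.827.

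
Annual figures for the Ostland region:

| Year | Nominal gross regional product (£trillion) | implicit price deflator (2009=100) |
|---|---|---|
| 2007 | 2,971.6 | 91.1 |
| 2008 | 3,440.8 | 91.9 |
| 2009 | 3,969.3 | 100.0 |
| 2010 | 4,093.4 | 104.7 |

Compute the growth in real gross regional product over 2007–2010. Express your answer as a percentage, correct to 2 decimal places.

19.86%

Real gross regional product 2007 = 2971.6/0.911 = 3261.91.
Real gross regional product 2010 = 4093.4/1.047 = 3909.65.
Change = 3909.65/3261.91 − 1 = 0.1986.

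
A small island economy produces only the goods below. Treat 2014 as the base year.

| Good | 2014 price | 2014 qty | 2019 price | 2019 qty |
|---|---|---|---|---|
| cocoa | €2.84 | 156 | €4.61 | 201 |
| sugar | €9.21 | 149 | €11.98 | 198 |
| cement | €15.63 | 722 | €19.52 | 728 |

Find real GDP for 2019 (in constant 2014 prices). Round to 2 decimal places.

Real GDP 2019 = Σ (p_2014 × q_2019) = 2.84·201 + 9.21·198 + 15.63·728 = 13773.06.

€13773.06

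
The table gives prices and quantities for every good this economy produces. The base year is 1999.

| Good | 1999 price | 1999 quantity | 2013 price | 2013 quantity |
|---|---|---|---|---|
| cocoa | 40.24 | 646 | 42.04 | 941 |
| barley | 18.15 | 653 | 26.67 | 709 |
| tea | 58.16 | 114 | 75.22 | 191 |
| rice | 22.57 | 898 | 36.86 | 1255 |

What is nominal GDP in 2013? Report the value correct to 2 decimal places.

Nominal GDP 2013 = Σ (p_2013 × q_2013) = 42.04·941 + 26.67·709 + 75.22·191 + 36.86·1255 = 119094.99.

119094.99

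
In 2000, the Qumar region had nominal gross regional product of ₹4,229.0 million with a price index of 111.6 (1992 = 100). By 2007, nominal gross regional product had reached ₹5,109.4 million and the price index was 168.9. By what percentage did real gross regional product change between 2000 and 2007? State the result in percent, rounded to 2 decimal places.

-20.17%

Deflate each year: 2000 → 4229.0/1.116 = 3789.43; 2007 → 5109.4/1.689 = 3025.10.
So real gross regional product changed by 3025.10/3789.43 − 1 = -0.2017, i.e. -20.17%.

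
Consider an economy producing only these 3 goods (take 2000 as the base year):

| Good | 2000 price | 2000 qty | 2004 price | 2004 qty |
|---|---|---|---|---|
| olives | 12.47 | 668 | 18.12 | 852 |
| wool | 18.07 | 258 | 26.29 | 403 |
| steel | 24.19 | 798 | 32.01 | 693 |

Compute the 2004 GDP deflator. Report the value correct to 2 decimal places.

139.07

Nominal GDP 2004 = 18.12·852 + 26.29·403 + 32.01·693 = 48216.04.
Real GDP 2004 (at 2000 prices) = 12.47·852 + 18.07·403 + 24.19·693 = 34670.32.
Deflator = Nominal/Real × 100 = 48216.04/34670.32 × 100 = 139.070.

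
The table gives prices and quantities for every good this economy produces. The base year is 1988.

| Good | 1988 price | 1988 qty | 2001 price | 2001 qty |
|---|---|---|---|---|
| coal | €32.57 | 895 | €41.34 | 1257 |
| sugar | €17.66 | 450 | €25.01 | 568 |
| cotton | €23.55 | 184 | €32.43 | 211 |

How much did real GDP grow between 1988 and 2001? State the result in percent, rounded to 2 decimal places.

35.02%

Real GDP 1988 = Nominal GDP 1988 = 32.57·895 + 17.66·450 + 23.55·184 = 41430.35.
Real GDP 2001 (at 1988 prices) = 32.57·1257 + 17.66·568 + 23.55·211 = 55940.42.
Real growth = 55940.42/41430.35 − 1 = 0.3502.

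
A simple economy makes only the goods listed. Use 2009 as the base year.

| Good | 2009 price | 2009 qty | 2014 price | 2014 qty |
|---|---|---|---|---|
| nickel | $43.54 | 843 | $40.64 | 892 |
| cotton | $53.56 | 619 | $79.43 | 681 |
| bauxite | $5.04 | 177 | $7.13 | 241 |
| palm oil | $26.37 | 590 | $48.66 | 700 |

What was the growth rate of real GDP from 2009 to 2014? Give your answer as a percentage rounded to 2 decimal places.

Real GDP 2009 = Nominal GDP 2009 = 43.54·843 + 53.56·619 + 5.04·177 + 26.37·590 = 86308.24.
Real GDP 2014 (at 2009 prices) = 43.54·892 + 53.56·681 + 5.04·241 + 26.37·700 = 94985.68.
Real growth = 94985.68/86308.24 − 1 = 0.1005.

10.05%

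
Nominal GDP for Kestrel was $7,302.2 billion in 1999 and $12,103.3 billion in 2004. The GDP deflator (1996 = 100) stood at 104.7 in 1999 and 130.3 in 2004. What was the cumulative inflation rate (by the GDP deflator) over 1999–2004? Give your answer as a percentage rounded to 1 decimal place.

24.5%

Price-level change = 130.3 / 104.7 − 1 = 0.2445.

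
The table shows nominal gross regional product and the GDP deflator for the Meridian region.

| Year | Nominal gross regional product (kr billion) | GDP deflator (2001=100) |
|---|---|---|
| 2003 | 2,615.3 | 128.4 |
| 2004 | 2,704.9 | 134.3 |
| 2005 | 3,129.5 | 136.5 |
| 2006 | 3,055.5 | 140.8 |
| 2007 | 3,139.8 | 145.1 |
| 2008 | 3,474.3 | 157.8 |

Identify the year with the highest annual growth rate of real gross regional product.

2004: real = 2704.9/1.343 = 2014.07; growth vs 2003 (2036.84) = -1.12%.
2005: real = 3129.5/1.365 = 2292.67; growth vs 2004 (2014.07) = 13.83%.
2006: real = 3055.5/1.408 = 2170.10; growth vs 2005 (2292.67) = -5.35%.
2007: real = 3139.8/1.451 = 2163.89; growth vs 2006 (2170.10) = -0.29%.
2008: real = 3474.3/1.578 = 2201.71; growth vs 2007 (2163.89) = 1.75%.

2005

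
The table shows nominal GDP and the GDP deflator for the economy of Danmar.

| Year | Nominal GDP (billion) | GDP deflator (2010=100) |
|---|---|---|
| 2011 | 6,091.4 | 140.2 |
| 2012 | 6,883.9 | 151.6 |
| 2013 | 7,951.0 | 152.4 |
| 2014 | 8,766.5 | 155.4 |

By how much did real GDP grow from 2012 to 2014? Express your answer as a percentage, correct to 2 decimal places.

24.23%

Real GDP 2012 = 6883.9/1.516 = 4540.83.
Real GDP 2014 = 8766.5/1.554 = 5641.25.
Change = 5641.25/4540.83 − 1 = 0.2423.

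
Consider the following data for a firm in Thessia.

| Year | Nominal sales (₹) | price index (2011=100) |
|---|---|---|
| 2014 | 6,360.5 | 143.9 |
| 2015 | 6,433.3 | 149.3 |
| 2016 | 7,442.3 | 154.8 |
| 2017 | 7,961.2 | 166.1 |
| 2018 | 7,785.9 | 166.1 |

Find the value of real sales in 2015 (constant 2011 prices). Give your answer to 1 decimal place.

₹4,309.0

Real sales 2015 = 6433.3 / 1.493 = 4308.98.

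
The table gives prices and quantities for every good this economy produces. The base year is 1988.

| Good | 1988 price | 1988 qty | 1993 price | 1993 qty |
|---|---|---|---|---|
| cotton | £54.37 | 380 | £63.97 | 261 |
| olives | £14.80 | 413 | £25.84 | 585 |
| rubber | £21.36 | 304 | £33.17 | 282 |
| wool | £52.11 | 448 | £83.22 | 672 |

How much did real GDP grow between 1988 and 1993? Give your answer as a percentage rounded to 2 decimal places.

Real GDP 1988 = Nominal GDP 1988 = 54.37·380 + 14.80·413 + 21.36·304 + 52.11·448 = 56611.72.
Real GDP 1993 (at 1988 prices) = 54.37·261 + 14.80·585 + 21.36·282 + 52.11·672 = 63890.01.
Real growth = 63890.01/56611.72 − 1 = 0.1286.

12.86%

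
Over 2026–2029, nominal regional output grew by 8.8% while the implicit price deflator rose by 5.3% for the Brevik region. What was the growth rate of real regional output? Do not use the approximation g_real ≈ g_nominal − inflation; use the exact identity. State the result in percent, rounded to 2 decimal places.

3.32%

(1 + g_nom) = (1 + g_real)(1 + π), so g_real = 1.0880 / 1.0530 − 1 = 0.03324.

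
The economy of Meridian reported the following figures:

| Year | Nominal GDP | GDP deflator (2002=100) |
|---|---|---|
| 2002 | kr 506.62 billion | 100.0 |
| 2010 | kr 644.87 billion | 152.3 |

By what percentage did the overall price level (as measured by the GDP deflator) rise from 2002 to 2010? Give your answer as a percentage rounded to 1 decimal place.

Price-level change = 152.3 / 100.0 − 1 = 0.5230.

52.3%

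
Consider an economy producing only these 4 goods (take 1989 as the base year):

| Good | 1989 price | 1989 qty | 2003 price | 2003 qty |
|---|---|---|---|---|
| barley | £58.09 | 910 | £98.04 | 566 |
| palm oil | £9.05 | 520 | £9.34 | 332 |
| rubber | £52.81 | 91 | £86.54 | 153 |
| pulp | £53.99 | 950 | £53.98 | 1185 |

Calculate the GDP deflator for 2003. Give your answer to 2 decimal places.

125.81

Nominal GDP 2003 = 98.04·566 + 9.34·332 + 86.54·153 + 53.98·1185 = 135798.44.
Real GDP 2003 (at 1989 prices) = 58.09·566 + 9.05·332 + 52.81·153 + 53.99·1185 = 107941.62.
Deflator = Nominal/Real × 100 = 135798.44/107941.62 × 100 = 125.807.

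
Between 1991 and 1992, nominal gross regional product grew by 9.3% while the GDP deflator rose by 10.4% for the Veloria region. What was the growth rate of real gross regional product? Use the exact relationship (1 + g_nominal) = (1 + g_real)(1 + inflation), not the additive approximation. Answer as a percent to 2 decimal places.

(1 + g_nom) = (1 + g_real)(1 + π), so g_real = 1.0930 / 1.1040 − 1 = -0.00996.

-1.00%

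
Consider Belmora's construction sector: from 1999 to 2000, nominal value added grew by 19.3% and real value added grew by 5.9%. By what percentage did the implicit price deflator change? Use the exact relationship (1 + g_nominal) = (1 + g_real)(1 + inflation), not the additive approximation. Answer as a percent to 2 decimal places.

12.65%

(1 + g_nom) = (1 + g_real)(1 + π), so π = 1.1930 / 1.0590 − 1 = 0.12653.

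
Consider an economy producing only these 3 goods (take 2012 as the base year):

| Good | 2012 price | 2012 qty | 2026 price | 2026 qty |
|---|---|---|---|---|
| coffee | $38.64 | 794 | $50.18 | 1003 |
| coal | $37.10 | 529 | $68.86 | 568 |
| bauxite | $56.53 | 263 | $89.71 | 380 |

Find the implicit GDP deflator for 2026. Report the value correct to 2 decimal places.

Nominal GDP 2026 = 50.18·1003 + 68.86·568 + 89.71·380 = 123532.82.
Real GDP 2026 (at 2012 prices) = 38.64·1003 + 37.10·568 + 56.53·380 = 81310.12.
Deflator = Nominal/Real × 100 = 123532.82/81310.12 × 100 = 151.928.

151.93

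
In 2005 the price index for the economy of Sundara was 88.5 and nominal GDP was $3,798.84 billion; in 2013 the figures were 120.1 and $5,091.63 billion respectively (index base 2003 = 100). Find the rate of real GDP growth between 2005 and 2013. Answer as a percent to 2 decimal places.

Deflate each year: 2005 → 3798.84/0.885 = 4292.47; 2013 → 5091.63/1.201 = 4239.49.
So real GDP changed by 4239.49/4292.47 − 1 = -0.0123, i.e. -1.23%.

-1.23%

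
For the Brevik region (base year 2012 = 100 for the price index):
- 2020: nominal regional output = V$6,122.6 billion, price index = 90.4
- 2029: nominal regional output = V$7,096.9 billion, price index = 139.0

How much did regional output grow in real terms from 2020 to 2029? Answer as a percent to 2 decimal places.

-24.61%

Deflate each year: 2020 → 6122.6/0.904 = 6772.79; 2029 → 7096.9/1.390 = 5105.68.
So real regional output changed by 5105.68/6772.79 − 1 = -0.2461, i.e. -24.61%.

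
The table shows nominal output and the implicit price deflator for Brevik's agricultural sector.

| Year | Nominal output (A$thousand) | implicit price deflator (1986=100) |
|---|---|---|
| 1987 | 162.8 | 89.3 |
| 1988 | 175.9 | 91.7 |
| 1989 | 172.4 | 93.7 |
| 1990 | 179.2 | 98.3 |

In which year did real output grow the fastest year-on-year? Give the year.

1988

1988: real = 175.9/0.917 = 191.82; growth vs 1987 (182.31) = 5.22%.
1989: real = 172.4/0.937 = 183.99; growth vs 1988 (191.82) = -4.08%.
1990: real = 179.2/0.983 = 182.30; growth vs 1989 (183.99) = -0.92%.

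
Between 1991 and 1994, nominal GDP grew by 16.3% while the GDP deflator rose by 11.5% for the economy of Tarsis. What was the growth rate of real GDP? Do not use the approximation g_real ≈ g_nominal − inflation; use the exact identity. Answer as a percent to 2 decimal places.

(1 + g_nom) = (1 + g_real)(1 + π), so g_real = 1.1630 / 1.1150 − 1 = 0.04305.

4.30%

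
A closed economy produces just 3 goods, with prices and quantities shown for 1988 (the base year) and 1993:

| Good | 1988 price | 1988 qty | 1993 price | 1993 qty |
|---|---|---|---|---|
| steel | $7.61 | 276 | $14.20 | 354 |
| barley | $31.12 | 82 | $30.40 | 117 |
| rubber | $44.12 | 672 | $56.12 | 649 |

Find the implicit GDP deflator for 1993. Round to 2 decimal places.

128.70

Nominal GDP 1993 = 14.20·354 + 30.40·117 + 56.12·649 = 45005.48.
Real GDP 1993 (at 1988 prices) = 7.61·354 + 31.12·117 + 44.12·649 = 34968.86.
Deflator = Nominal/Real × 100 = 45005.48/34968.86 × 100 = 128.702.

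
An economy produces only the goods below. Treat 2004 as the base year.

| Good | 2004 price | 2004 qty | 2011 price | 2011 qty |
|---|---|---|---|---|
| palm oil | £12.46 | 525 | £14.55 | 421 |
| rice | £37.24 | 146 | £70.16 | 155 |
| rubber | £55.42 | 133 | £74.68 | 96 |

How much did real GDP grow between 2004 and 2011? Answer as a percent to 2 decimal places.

Real GDP 2004 = Nominal GDP 2004 = 12.46·525 + 37.24·146 + 55.42·133 = 19349.40.
Real GDP 2011 (at 2004 prices) = 12.46·421 + 37.24·155 + 55.42·96 = 16338.18.
Real growth = 16338.18/19349.40 − 1 = -0.1556.

-15.56%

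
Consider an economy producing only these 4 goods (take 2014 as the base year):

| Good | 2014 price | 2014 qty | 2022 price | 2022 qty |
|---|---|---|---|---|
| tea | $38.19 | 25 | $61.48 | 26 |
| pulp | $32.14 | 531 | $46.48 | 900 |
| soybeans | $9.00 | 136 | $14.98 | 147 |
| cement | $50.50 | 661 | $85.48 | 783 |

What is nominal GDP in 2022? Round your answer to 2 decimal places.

$112563.38

Nominal GDP 2022 = Σ (p_2022 × q_2022) = 61.48·26 + 46.48·900 + 14.98·147 + 85.48·783 = 112563.38.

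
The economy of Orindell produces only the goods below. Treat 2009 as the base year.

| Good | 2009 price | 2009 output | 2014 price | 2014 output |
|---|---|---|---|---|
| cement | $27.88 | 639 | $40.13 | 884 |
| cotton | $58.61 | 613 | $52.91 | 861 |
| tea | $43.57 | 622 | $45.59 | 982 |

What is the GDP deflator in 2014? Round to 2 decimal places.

Nominal GDP 2014 = 40.13·884 + 52.91·861 + 45.59·982 = 125799.81.
Real GDP 2014 (at 2009 prices) = 27.88·884 + 58.61·861 + 43.57·982 = 117894.87.
Deflator = Nominal/Real × 100 = 125799.81/117894.87 × 100 = 106.705.

106.71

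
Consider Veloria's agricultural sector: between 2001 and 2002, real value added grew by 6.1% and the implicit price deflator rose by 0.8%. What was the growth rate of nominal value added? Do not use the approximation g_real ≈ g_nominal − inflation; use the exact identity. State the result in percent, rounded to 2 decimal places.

(1 + g_nom) = (1 + g_real)(1 + π) = 1.0610 × 1.0080 = 1.06949.

6.95%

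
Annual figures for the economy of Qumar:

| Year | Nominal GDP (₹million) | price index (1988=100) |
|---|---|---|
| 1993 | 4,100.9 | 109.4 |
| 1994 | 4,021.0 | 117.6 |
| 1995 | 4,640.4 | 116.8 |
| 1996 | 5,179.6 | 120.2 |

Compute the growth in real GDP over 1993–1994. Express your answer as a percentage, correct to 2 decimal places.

Real GDP 1993 = 4100.9/1.094 = 3748.54.
Real GDP 1994 = 4021.0/1.176 = 3419.22.
Change = 3419.22/3748.54 − 1 = -0.0879.

-8.79%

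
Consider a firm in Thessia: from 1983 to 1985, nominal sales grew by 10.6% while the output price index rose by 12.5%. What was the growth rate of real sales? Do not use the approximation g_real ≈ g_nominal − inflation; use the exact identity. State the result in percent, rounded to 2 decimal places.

(1 + g_nom) = (1 + g_real)(1 + π), so g_real = 1.1060 / 1.1250 − 1 = -0.01689.

-1.69%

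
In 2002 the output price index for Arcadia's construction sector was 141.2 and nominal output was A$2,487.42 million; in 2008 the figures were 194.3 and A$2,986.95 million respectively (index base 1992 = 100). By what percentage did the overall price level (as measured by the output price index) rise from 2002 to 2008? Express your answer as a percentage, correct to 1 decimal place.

37.6%

Price-level change = 194.3 / 141.2 − 1 = 0.3761.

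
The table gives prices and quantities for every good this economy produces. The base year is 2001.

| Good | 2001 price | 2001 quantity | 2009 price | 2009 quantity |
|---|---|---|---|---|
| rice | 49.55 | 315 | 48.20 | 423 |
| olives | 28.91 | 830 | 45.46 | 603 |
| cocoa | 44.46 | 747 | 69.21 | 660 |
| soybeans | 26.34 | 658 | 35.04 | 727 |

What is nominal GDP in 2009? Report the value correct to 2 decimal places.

118953.66

Nominal GDP 2009 = Σ (p_2009 × q_2009) = 48.20·423 + 45.46·603 + 69.21·660 + 35.04·727 = 118953.66.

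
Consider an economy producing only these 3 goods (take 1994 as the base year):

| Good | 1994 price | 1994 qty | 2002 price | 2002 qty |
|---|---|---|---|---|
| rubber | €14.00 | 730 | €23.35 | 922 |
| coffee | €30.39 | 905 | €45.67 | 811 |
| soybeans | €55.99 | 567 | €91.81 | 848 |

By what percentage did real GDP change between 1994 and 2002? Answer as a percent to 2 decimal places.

22.40%

Real GDP 1994 = Nominal GDP 1994 = 14.00·730 + 30.39·905 + 55.99·567 = 69469.28.
Real GDP 2002 (at 1994 prices) = 14.00·922 + 30.39·811 + 55.99·848 = 85033.81.
Real growth = 85033.81/69469.28 − 1 = 0.2240.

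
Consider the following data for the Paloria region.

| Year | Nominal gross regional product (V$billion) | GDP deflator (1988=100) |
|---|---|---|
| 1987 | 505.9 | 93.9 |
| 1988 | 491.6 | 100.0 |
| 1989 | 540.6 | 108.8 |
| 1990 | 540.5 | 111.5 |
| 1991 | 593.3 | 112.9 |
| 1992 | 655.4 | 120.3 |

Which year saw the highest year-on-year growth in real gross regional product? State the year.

1991

1988: real = 491.6/1.000 = 491.60; growth vs 1987 (538.76) = -8.75%.
1989: real = 540.6/1.088 = 496.88; growth vs 1988 (491.60) = 1.07%.
1990: real = 540.5/1.115 = 484.75; growth vs 1989 (496.88) = -2.44%.
1991: real = 593.3/1.129 = 525.51; growth vs 1990 (484.75) = 8.41%.
1992: real = 655.4/1.203 = 544.80; growth vs 1991 (525.51) = 3.67%.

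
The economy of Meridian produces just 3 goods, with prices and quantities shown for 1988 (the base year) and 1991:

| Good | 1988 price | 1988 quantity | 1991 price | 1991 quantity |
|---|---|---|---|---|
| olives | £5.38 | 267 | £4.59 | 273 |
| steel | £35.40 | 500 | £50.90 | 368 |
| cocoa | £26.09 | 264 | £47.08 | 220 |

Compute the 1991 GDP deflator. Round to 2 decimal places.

Nominal GDP 1991 = 4.59·273 + 50.90·368 + 47.08·220 = 30341.87.
Real GDP 1991 (at 1988 prices) = 5.38·273 + 35.40·368 + 26.09·220 = 20235.74.
Deflator = Nominal/Real × 100 = 30341.87/20235.74 × 100 = 149.942.

149.94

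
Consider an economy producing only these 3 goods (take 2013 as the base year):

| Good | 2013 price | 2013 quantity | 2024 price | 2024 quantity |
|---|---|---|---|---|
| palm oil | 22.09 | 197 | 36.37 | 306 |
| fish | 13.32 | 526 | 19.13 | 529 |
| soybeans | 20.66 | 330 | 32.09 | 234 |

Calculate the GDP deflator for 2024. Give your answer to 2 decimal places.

154.28

Nominal GDP 2024 = 36.37·306 + 19.13·529 + 32.09·234 = 28758.05.
Real GDP 2024 (at 2013 prices) = 22.09·306 + 13.32·529 + 20.66·234 = 18640.26.
Deflator = Nominal/Real × 100 = 28758.05/18640.26 × 100 = 154.279.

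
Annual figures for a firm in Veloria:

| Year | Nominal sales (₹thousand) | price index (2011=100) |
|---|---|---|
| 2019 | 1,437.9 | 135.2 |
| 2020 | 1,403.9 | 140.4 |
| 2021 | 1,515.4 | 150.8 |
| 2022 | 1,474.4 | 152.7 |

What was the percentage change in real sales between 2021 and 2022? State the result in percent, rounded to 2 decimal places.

Real sales 2021 = 1515.4/1.508 = 1004.91.
Real sales 2022 = 1474.4/1.527 = 965.55.
Change = 965.55/1004.91 − 1 = -0.0392.

-3.92%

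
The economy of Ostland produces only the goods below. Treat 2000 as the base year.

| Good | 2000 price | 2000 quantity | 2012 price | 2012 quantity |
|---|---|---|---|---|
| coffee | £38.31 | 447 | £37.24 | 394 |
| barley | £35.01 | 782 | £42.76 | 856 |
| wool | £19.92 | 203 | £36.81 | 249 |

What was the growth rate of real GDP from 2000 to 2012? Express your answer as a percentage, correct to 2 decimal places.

3.04%

Real GDP 2000 = Nominal GDP 2000 = 38.31·447 + 35.01·782 + 19.92·203 = 48546.15.
Real GDP 2012 (at 2000 prices) = 38.31·394 + 35.01·856 + 19.92·249 = 50022.78.
Real growth = 50022.78/48546.15 − 1 = 0.0304.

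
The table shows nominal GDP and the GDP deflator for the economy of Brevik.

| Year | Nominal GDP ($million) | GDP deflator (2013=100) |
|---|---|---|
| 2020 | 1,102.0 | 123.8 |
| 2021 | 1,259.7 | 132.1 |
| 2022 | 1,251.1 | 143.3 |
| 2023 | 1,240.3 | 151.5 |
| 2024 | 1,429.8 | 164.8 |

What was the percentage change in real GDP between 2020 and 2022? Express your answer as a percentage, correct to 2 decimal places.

Real GDP 2020 = 1102.0/1.238 = 890.15.
Real GDP 2022 = 1251.1/1.433 = 873.06.
Change = 873.06/890.15 − 1 = -0.0192.

-1.92%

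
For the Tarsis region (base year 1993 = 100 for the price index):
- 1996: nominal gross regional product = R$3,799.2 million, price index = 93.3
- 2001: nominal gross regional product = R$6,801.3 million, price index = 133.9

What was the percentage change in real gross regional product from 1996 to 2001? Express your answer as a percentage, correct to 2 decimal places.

Real gross regional product 1996 = 3799.2 / 0.933 = 4072.03.
Real gross regional product 2001 = 6801.3 / 1.339 = 5079.39.
Real growth = 5079.39 / 4072.03 − 1 = 0.2474.

24.74%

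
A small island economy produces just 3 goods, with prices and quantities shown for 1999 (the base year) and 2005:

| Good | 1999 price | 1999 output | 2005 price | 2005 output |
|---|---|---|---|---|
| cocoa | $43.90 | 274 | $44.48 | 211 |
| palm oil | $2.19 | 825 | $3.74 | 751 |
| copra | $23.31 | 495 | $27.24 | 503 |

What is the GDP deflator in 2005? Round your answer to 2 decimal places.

114.42

Nominal GDP 2005 = 44.48·211 + 3.74·751 + 27.24·503 = 25895.74.
Real GDP 2005 (at 1999 prices) = 43.90·211 + 2.19·751 + 23.31·503 = 22632.52.
Deflator = Nominal/Real × 100 = 25895.74/22632.52 × 100 = 114.418.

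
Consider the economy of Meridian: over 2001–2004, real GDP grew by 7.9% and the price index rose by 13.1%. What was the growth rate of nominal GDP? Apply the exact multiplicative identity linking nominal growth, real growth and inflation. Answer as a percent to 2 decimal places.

(1 + g_nom) = (1 + g_real)(1 + π) = 1.0790 × 1.1310 = 1.22035.

22.03%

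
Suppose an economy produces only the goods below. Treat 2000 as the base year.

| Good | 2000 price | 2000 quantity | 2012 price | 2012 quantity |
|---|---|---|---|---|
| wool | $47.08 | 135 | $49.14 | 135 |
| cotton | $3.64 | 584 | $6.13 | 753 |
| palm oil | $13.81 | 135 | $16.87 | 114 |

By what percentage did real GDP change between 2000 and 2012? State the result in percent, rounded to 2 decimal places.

3.14%

Real GDP 2000 = Nominal GDP 2000 = 47.08·135 + 3.64·584 + 13.81·135 = 10345.91.
Real GDP 2012 (at 2000 prices) = 47.08·135 + 3.64·753 + 13.81·114 = 10671.06.
Real growth = 10671.06/10345.91 − 1 = 0.0314.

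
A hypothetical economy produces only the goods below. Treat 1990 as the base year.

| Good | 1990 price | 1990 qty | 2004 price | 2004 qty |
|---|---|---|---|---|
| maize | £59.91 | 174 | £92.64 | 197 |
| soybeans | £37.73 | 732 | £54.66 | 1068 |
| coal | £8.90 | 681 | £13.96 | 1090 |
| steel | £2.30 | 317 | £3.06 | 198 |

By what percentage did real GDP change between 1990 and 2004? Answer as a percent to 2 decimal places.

Real GDP 1990 = Nominal GDP 1990 = 59.91·174 + 37.73·732 + 8.90·681 + 2.30·317 = 44832.70.
Real GDP 2004 (at 1990 prices) = 59.91·197 + 37.73·1068 + 8.90·1090 + 2.30·198 = 62254.31.
Real growth = 62254.31/44832.70 − 1 = 0.3886.

38.86%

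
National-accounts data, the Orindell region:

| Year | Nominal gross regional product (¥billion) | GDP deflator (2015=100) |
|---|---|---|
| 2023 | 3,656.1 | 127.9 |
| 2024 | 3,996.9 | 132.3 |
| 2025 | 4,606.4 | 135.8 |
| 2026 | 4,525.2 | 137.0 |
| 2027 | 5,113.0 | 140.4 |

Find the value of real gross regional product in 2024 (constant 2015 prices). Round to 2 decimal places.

Real gross regional product 2024 = 3996.9 / 1.323 = 3021.09.

¥3,021.09 billion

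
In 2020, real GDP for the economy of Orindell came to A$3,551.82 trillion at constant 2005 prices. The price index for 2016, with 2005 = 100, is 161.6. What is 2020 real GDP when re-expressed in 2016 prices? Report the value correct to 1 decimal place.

Real GDP in 2016 prices = Real GDP in 2005 prices × (P_2016/P_2005) = 3551.82 × 1.616 = 5739.74.

A$5,739.7 trillion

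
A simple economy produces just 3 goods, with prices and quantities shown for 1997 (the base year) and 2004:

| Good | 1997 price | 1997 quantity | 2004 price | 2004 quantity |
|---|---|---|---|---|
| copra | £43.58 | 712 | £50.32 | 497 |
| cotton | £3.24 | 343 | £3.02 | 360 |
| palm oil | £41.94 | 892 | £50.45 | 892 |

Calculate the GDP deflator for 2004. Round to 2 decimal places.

Nominal GDP 2004 = 50.32·497 + 3.02·360 + 50.45·892 = 71097.64.
Real GDP 2004 (at 1997 prices) = 43.58·497 + 3.24·360 + 41.94·892 = 60236.14.
Deflator = Nominal/Real × 100 = 71097.64/60236.14 × 100 = 118.032.

118.03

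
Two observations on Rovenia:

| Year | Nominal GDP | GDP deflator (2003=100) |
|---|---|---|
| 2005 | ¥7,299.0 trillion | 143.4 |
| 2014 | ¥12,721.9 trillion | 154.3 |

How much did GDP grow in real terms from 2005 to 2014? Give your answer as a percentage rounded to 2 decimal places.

Real GDP 2005 = 7299.0 / 1.434 = 5089.96.
Real GDP 2014 = 12721.9 / 1.543 = 8244.91.
Real growth = 8244.91 / 5089.96 − 1 = 0.6198.

61.98%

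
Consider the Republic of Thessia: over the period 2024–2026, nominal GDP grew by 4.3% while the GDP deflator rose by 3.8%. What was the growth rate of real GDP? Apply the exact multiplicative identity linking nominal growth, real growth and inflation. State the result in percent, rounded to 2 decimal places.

(1 + g_nom) = (1 + g_real)(1 + π), so g_real = 1.0430 / 1.0380 − 1 = 0.00482.

0.48%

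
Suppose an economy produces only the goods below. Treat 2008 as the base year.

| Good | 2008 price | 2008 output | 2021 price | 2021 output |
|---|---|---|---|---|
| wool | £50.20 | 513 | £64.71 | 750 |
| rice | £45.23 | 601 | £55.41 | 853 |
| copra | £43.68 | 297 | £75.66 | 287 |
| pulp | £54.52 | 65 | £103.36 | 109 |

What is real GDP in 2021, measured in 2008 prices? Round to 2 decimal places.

Real GDP 2021 = Σ (p_2008 × q_2021) = 50.20·750 + 45.23·853 + 43.68·287 + 54.52·109 = 94710.03.

£94710.03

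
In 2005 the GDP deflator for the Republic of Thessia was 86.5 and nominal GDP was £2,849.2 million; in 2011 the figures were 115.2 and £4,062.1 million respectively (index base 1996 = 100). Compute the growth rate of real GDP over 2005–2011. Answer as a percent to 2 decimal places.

7.05%

Real GDP 2005 = 2849.2 / 0.865 = 3293.87.
Real GDP 2011 = 4062.1 / 1.152 = 3526.13.
Real growth = 3526.13 / 3293.87 − 1 = 0.0705.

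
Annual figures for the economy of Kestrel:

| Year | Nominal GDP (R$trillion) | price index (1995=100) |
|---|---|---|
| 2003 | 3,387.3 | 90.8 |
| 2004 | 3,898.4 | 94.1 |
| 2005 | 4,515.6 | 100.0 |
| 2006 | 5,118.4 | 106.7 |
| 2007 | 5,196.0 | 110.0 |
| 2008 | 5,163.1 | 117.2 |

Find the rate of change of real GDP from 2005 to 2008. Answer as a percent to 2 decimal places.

-2.44%

Real GDP 2005 = 4515.6/1.000 = 4515.60.
Real GDP 2008 = 5163.1/1.172 = 4405.38.
Change = 4405.38/4515.60 − 1 = -0.0244.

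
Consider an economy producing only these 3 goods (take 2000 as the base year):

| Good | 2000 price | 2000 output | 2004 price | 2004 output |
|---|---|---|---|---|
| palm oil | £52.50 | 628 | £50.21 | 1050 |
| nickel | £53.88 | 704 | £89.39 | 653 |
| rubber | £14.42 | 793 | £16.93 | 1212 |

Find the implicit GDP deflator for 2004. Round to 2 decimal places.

122.10

Nominal GDP 2004 = 50.21·1050 + 89.39·653 + 16.93·1212 = 131611.33.
Real GDP 2004 (at 2000 prices) = 52.50·1050 + 53.88·653 + 14.42·1212 = 107785.68.
Deflator = Nominal/Real × 100 = 131611.33/107785.68 × 100 = 122.105.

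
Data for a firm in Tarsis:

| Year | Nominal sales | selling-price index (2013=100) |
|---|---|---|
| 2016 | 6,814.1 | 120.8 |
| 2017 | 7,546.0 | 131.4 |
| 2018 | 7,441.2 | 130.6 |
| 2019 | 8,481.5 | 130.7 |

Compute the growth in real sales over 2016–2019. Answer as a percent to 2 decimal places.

Real sales 2016 = 6814.1/1.208 = 5640.81.
Real sales 2019 = 8481.5/1.307 = 6489.29.
Change = 6489.29/5640.81 − 1 = 0.1504.

15.04%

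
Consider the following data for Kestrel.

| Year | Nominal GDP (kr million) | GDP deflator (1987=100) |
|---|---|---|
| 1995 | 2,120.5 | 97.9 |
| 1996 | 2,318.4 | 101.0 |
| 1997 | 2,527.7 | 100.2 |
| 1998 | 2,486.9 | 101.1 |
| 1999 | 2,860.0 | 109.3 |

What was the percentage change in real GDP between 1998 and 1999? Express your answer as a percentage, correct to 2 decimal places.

Real GDP 1998 = 2486.9/1.011 = 2459.84.
Real GDP 1999 = 2860.0/1.093 = 2616.65.
Change = 2616.65/2459.84 − 1 = 0.0637.

6.37%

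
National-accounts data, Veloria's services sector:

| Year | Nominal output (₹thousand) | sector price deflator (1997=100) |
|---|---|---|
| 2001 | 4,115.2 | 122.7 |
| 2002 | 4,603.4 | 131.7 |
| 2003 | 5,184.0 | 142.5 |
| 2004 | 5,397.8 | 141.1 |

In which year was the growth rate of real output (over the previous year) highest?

2004

2002: real = 4603.4/1.317 = 3495.37; growth vs 2001 (3353.87) = 4.22%.
2003: real = 5184.0/1.425 = 3637.89; growth vs 2002 (3495.37) = 4.08%.
2004: real = 5397.8/1.411 = 3825.51; growth vs 2003 (3637.89) = 5.16%.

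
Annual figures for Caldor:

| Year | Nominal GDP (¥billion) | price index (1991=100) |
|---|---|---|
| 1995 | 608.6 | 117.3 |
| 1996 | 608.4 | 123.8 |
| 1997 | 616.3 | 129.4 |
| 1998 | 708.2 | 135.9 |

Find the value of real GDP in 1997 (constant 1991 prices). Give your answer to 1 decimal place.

¥476.3 billion

Real GDP 1997 = 616.3 / 1.294 = 476.28.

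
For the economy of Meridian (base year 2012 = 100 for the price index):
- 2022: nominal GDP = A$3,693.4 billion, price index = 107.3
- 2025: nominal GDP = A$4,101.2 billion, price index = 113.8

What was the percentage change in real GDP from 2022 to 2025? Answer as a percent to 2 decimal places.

4.70%

Deflate each year: 2022 → 3693.4/1.073 = 3442.12; 2025 → 4101.2/1.138 = 3603.87.
So real GDP changed by 3603.87/3442.12 − 1 = 0.0470, i.e. 4.70%.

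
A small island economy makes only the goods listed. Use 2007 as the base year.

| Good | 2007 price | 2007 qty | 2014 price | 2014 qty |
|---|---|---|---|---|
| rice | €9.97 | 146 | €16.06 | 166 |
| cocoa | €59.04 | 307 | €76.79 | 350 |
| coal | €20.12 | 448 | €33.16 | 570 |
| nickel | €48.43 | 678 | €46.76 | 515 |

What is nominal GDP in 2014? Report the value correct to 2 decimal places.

Nominal GDP 2014 = Σ (p_2014 × q_2014) = 16.06·166 + 76.79·350 + 33.16·570 + 46.76·515 = 72525.06.

€72525.06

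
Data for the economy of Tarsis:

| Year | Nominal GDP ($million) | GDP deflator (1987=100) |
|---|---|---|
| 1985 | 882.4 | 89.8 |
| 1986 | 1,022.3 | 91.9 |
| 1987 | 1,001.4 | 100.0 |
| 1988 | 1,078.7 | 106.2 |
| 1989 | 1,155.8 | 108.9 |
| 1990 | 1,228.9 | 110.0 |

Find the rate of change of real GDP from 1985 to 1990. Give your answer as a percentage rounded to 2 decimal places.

13.69%

Real GDP 1985 = 882.4/0.898 = 982.63.
Real GDP 1990 = 1228.9/1.100 = 1117.18.
Change = 1117.18/982.63 − 1 = 0.1369.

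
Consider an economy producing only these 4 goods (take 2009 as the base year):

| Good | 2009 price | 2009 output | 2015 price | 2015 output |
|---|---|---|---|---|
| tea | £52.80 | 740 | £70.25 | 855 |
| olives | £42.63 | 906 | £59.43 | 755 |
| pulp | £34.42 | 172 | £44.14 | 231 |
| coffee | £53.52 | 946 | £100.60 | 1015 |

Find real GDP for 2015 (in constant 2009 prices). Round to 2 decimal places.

Real GDP 2015 = Σ (p_2009 × q_2015) = 52.80·855 + 42.63·755 + 34.42·231 + 53.52·1015 = 139603.47.

£139603.47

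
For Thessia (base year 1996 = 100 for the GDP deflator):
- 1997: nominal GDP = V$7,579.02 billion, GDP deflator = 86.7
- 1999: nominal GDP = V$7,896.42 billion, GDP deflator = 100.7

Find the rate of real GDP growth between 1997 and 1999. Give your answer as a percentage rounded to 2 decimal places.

-10.30%

Deflate each year: 1997 → 7579.02/0.867 = 8741.66; 1999 → 7896.42/1.007 = 7841.53.
So real GDP changed by 7841.53/8741.66 − 1 = -0.1030, i.e. -10.30%.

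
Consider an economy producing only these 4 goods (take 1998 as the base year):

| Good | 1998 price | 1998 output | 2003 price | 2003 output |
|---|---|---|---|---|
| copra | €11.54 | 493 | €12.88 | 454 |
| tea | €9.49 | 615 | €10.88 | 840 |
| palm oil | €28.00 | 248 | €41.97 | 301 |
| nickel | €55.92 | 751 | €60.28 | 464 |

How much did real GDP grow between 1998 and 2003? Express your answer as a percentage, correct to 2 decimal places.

-21.30%

Real GDP 1998 = Nominal GDP 1998 = 11.54·493 + 9.49·615 + 28.00·248 + 55.92·751 = 60465.49.
Real GDP 2003 (at 1998 prices) = 11.54·454 + 9.49·840 + 28.00·301 + 55.92·464 = 47585.64.
Real growth = 47585.64/60465.49 − 1 = -0.2130.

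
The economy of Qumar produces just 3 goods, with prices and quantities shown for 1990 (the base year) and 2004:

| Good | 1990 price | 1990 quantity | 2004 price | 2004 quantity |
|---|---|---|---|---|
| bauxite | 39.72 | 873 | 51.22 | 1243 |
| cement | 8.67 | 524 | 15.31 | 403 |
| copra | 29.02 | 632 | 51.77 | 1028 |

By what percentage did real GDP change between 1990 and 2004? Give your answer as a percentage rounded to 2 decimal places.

43.68%

Real GDP 1990 = Nominal GDP 1990 = 39.72·873 + 8.67·524 + 29.02·632 = 57559.28.
Real GDP 2004 (at 1990 prices) = 39.72·1243 + 8.67·403 + 29.02·1028 = 82698.53.
Real growth = 82698.53/57559.28 − 1 = 0.4368.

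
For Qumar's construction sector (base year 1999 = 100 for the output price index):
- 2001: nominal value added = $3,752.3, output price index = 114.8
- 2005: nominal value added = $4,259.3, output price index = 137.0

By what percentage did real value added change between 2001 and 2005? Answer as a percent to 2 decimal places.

-4.88%

Deflate each year: 2001 → 3752.3/1.148 = 3268.55; 2005 → 4259.3/1.370 = 3108.98.
So real value added changed by 3108.98/3268.55 − 1 = -0.0488, i.e. -4.88%.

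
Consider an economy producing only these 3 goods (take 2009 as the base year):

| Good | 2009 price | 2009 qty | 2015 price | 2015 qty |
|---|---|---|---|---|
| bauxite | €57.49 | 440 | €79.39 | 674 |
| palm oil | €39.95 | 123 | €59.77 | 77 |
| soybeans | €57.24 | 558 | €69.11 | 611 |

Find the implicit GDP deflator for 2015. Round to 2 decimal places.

130.65

Nominal GDP 2015 = 79.39·674 + 59.77·77 + 69.11·611 = 100337.36.
Real GDP 2015 (at 2009 prices) = 57.49·674 + 39.95·77 + 57.24·611 = 76798.05.
Deflator = Nominal/Real × 100 = 100337.36/76798.05 × 100 = 130.651.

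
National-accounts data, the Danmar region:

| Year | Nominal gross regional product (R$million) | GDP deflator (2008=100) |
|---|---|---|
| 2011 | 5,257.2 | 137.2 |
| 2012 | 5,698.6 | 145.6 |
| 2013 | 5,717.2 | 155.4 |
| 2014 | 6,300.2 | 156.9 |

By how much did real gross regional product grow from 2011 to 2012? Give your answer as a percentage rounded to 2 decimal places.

2.14%

Real gross regional product 2011 = 5257.2/1.372 = 3831.78.
Real gross regional product 2012 = 5698.6/1.456 = 3913.87.
Change = 3913.87/3831.78 − 1 = 0.0214.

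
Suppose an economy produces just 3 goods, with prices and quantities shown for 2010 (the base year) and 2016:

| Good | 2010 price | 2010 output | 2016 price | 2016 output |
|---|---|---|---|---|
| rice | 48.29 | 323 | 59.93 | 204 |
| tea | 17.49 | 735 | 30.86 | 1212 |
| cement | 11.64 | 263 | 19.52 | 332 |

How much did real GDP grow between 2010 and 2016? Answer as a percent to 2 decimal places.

10.79%

Real GDP 2010 = Nominal GDP 2010 = 48.29·323 + 17.49·735 + 11.64·263 = 31514.14.
Real GDP 2016 (at 2010 prices) = 48.29·204 + 17.49·1212 + 11.64·332 = 34913.52.
Real growth = 34913.52/31514.14 − 1 = 0.1079.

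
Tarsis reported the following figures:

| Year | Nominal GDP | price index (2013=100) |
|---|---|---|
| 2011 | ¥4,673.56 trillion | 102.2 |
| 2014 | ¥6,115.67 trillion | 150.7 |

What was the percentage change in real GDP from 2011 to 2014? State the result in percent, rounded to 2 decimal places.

-11.26%

Deflate each year: 2011 → 4673.56/1.022 = 4572.95; 2014 → 6115.67/1.507 = 4058.18.
So real GDP changed by 4058.18/4572.95 − 1 = -0.1126, i.e. -11.26%.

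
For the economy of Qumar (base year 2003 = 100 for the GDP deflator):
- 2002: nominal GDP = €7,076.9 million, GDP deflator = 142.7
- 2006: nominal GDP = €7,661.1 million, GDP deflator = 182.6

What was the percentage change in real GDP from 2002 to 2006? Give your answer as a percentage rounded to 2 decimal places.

-15.40%

Real GDP 2002 = 7076.9 / 1.427 = 4959.29.
Real GDP 2006 = 7661.1 / 1.826 = 4195.56.
Real growth = 4195.56 / 4959.29 − 1 = -0.1540.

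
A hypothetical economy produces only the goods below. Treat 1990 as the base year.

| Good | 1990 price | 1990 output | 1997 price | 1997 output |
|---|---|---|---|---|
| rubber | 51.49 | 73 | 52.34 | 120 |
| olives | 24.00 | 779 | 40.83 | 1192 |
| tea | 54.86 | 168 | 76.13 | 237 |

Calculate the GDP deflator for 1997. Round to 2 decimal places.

Nominal GDP 1997 = 52.34·120 + 40.83·1192 + 76.13·237 = 72992.97.
Real GDP 1997 (at 1990 prices) = 51.49·120 + 24.00·1192 + 54.86·237 = 47788.62.
Deflator = Nominal/Real × 100 = 72992.97/47788.62 × 100 = 152.741.

152.74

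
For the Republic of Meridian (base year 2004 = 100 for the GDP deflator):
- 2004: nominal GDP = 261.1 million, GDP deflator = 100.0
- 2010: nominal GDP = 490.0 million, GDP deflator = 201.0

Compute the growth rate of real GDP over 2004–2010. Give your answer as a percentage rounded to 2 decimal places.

Deflate each year: 2004 → 261.1/1.000 = 261.10; 2010 → 490.0/2.010 = 243.78.
So real GDP changed by 243.78/261.10 − 1 = -0.0663, i.e. -6.63%.

-6.63%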